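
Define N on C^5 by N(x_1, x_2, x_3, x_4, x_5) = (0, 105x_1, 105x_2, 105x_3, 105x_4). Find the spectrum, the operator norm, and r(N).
sigma(N) = {0}; ||N|| = 105; r(N) = 0. (N is nilpotent with N^5 = 0.)

On C^5, N is a strictly lower-triangular matrix with 105 on the subdiagonal and zeros elsewhere, so its characteristic polynomial is lambda^5 and every eigenvalue is 0: sigma(N) = {0}. For the operator norm, N e_i = 105e_{i+1} for i = 1, ..., 4 and N e_5 = 0, so the singular values of N are 105 (with multiplicity 4) and 0; hence ||N|| = 105. The spectral radius r(N) = max|lambda| = 0. Note ||N|| > r(N) — characteristic of non-normal nilpotent operators. Indeed N^5 = 0.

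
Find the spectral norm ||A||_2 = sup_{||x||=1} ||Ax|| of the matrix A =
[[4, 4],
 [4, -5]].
||A||_2 = sqrt((73 + sqrt(145))/2) ≈ 6.5208 (= sqrt(largest eigenvalue of A^T A))

||A||_2 = sigma_max(A) = sqrt(lambda_max(A^T A)). Form the symmetric matrix M = A^T A =
[[32, -4],
 [-4, 41]].
Its characteristic polynomial (trace, determinant of M give the coefficients) is
  p(λ) = det(λ I - M) = λ^2 - 73λ + 1296.
For λ^2 - 73λ + 1296 the discriminant is 145. It is nonnegative but not a perfect square, so the roots are real and irrational: λ = (73 ± sqrt(145))/2 ≈ 42.5208, 30.4792.
So the eigenvalues of A^T A are ≈ 30.4792, 42.5208 (all ≥ 0, as they must be for A^T A). The largest is λ_max = (73 + sqrt(145))/2 ≈ 42.5208, hence ||A||_2 = sqrt(λ_max) = sqrt((73 + sqrt(145))/2) ≈ 6.5208.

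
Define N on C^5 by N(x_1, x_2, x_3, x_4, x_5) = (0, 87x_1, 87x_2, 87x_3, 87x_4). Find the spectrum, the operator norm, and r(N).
sigma(N) = {0}; ||N|| = 87; r(N) = 0. (N is nilpotent with N^5 = 0.)

On C^5, N is a strictly lower-triangular matrix with 87 on the subdiagonal and zeros elsewhere, so its characteristic polynomial is lambda^5 and every eigenvalue is 0: sigma(N) = {0}. For the operator norm, N e_i = 87e_{i+1} for i = 1, ..., 4 and N e_5 = 0, so the singular values of N are 87 (with multiplicity 4) and 0; hence ||N|| = 87. The spectral radius r(N) = max|lambda| = 0. Note ||N|| > r(N) — characteristic of non-normal nilpotent operators. Indeed N^5 = 0.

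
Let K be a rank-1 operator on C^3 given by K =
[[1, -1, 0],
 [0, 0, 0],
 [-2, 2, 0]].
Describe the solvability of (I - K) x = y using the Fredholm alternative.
(I - K) is singular (det(I - K) = 0, i.e. 1 ∈ sigma(K)). (I - K) x = y is solvable iff y ⊥ ker((I - K)^*) = span{(-1, 1, 0)}, i.e. iff -y_1 + y_2 = 0. When solvable, the solutions are x = y + c·(-1, 0, 2), c arbitrary (ker(I - K) = span{(-1, 0, 2)}, dimension 1).

K has rank 1, so it is an outer product K = u v^T: every row of K is a multiple of one row vector. Reading off the entries, u = (-1, 0, 2) and v = (-1, 1, 0) (row i of K equals u_i·v^T). A rank-one matrix u v^T satisfies K u = u (v·u) and kills the (2)-dimensional subspace v^⊥, so its characteristic polynomial is lambda^2 (lambda - v·u) with v·u = tr K = 1. Hence the eigenvalues of I - K are 1 (multiplicity 2) and 1 - (1) = 0, so det(I - K) = 0. (Direct check: I - K =
[[0, 1, 0],
 [0, 1, 0],
 [2, -2, 1]]
has determinant 0.) So 1 is an eigenvalue of K and (I - K) is not invertible. The finite-dimensional Fredholm alternative says: either (I - K) is invertible, or ker(I - K) ≠ {0} and then range(I - K) = ker((I - K)^*)^⊥, with dim ker(I - K) = dim ker((I - K)^*). We are in the second case, so we need both kernels. Kernel of I - K: (I - K) u = u - u (v·u) = u - u = 0, so ker(I - K) = span{u} = span{(-1, 0, 2)} (it is exactly 1-dimensional because rank(I - K) = 2). Kernel of the adjoint: K is real, so (I - K)^* = I - K^T = I - v u^T, and (I - v u^T) v = v - v (u·v) = 0; hence ker((I - K)^*) = span{v} = span{(-1, 1, 0)}. Therefore (I - K) x = y is solvable iff <y, v> = 0, i.e. iff -y_1 + y_2 = 0. When this holds, K y = u (v·y) = 0, so (I - K) y = y and x = y is a particular solution; the full solution set is the line x = y + c·u = y + c·(-1, 0, 2), c ∈ C.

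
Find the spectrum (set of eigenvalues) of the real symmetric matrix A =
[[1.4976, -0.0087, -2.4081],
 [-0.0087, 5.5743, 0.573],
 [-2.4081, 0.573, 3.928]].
sigma(A) ≈ {0, 5, 6}

A is real symmetric, so its spectrum consists of real eigenvalues. Expanding the characteristic polynomial of the displayed matrix gives
  det(λ I - A) = p(λ) = λ^3 + (-11)λ^2 + (30)λ + (0.0018).
Solving p(λ) = 0 yields eigenvalues ≈ 0, 5, 6. (A is shown rounded to 4 decimals, so these recover the underlying integer eigenvalues to within that precision.)
Verification: the trace of A = 11 equals the sum of eigenvalues 11, and det(A) ≈ -0.0018 matches the eigenvalue product 0.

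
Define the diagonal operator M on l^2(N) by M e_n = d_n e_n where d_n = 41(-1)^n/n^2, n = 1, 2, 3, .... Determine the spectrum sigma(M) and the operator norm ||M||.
sigma(M) = {41(-1)^n/n^2 : n ≥ 1} ∪ {0}; ||M|| = 41

A bounded diagonal operator on l^2 with diagonal entries d_n has spectrum equal to the closure of {d_n : n ≥ 1}: every d_n is an eigenvalue (with eigenvector e_n), so {d_n} ⊂ sigma(M); the spectrum is closed, so its closure is too; and for lambda not in the closure, (M - lambda I) has bounded inverse (the diagonal entries 1/(d_n - lambda) are bounded). For our sequence d_n = 41(-1)^n/n^2, n = 1, 2, 3, ...:
  - {d_n} = {41(-1)^n/n^2 : n ≥ 1}; the only limit point is 0
  - closure = {41(-1)^n/n^2 : n ≥ 1} ∪ {0}
For the norm: a diagonal operator has ||M|| = sup_n |d_n|. Here |d_n| = 41/n^2 is decreasing, so sup_n |d_n| = |d_1| = 41. So ||M|| = 41.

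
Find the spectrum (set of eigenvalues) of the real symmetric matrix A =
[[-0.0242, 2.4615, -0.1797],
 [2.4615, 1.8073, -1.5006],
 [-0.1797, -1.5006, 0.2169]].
sigma(A) ≈ {-2, 0, 4}

A is real symmetric, so its spectrum consists of real eigenvalues. Expanding the characteristic polynomial of the displayed matrix gives
  det(λ I - A) = p(λ) = λ^3 + (-2)λ^2 + (-8)λ + (0).
Solving p(λ) = 0 yields eigenvalues ≈ -2, 0, 4. (A is shown rounded to 4 decimals, so these recover the underlying integer eigenvalues to within that precision.)
Verification: the trace of A = 2 equals the sum of eigenvalues 2, and det(A) ≈ -0.0000 matches the eigenvalue product 0.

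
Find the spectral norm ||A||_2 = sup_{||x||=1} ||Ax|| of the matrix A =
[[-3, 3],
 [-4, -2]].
||A||_2 = sqrt((38 + sqrt(148))/2) ≈ 5.0083 (= sqrt(largest eigenvalue of A^T A))

||A||_2 = sigma_max(A) = sqrt(lambda_max(A^T A)). Form the symmetric matrix M = A^T A =
[[25, -1],
 [-1, 13]].
Its characteristic polynomial (trace, determinant of M give the coefficients) is
  p(λ) = det(λ I - M) = λ^2 - 38λ + 324.
For λ^2 - 38λ + 324 the discriminant is 148. It is nonnegative but not a perfect square, so the roots are real and irrational: λ = (38 ± sqrt(148))/2 ≈ 25.0828, 12.9172.
So the eigenvalues of A^T A are ≈ 12.9172, 25.0828 (all ≥ 0, as they must be for A^T A). The largest is λ_max = (38 + sqrt(148))/2 ≈ 25.0828, hence ||A||_2 = sqrt(λ_max) = sqrt((38 + sqrt(148))/2) ≈ 5.0083.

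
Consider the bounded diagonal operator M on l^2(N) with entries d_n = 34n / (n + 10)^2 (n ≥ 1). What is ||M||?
||M|| = 17/20 (attained at n = 10)

For M diagonal, ||M|| = sup_n |d_n|. Treat f(x) = 34x / (x + 10)^2 for real x > 0. By the quotient rule, f'(x) = 34(10 - x)/(x + 10)^3, which is positive for x < 10 and negative for x > 10. So f has a unique maximum at x = 10, and since 10 is a positive integer, the supremum over n ≥ 1 is attained at n = 10: d_10 = 34·10/(10 + 10)^2 = 34·10/400 = 17/20. Hence ||M|| = 17/20.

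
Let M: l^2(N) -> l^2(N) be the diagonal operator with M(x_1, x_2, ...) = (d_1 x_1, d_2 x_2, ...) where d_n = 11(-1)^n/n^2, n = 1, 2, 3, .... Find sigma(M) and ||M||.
sigma(M) = {11(-1)^n/n^2 : n ≥ 1} ∪ {0}; ||M|| = 11

A bounded diagonal operator on l^2 with diagonal entries d_n has spectrum equal to the closure of {d_n : n ≥ 1}: every d_n is an eigenvalue (with eigenvector e_n), so {d_n} ⊂ sigma(M); the spectrum is closed, so its closure is too; and for lambda not in the closure, (M - lambda I) has bounded inverse (the diagonal entries 1/(d_n - lambda) are bounded). For our sequence d_n = 11(-1)^n/n^2, n = 1, 2, 3, ...:
  - {d_n} = {11(-1)^n/n^2 : n ≥ 1}; the only limit point is 0
  - closure = {11(-1)^n/n^2 : n ≥ 1} ∪ {0}
For the norm: a diagonal operator has ||M|| = sup_n |d_n|. Here |d_n| = 11/n^2 is decreasing, so sup_n |d_n| = |d_1| = 11. So ||M|| = 11.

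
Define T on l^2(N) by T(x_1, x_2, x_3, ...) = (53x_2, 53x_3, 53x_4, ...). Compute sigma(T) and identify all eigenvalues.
sigma(T) = closed disk {z in C : |z| ≤ 53}; sigma_p(T) = open disk {z in C : |z| < 53}

Note T = 53·V where V is the unit left shift (V x)_k = x_{k+1}; so sigma(T) = 53·sigma(V) and ||T|| = 53||V||. ||T x||^2 = 2809sum_{k≥2} |x_k|^2 ≤ 2809||x||^2, with equality on {x : x_1 = 0}, so ||T|| = 53. For any lambda with |lambda| < 53, set r = lambda/53 (|r| < 1); the vector x = (1, r, r^2, ...) is in l^2 and satisfies T x = 53(r, r^2, ...) = lambda x, so lambda is an eigenvalue. On the boundary |lambda| = 53 the geometric series diverges, so no l^2 eigenvector exists, but these lambda lie in the approximate point spectrum. Hence sigma(T) is the closed disk of radius 53 and sigma_p(T) is the open disk.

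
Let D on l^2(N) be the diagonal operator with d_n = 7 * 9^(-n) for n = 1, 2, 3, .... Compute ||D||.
||D|| = 7/9 (attained at n = 1)

For D diagonal, ||D|| = sup_n |d_n|. The sequence d_n = 7 * 9^(-n) is positive and strictly decreasing (ratio 9^(-1) < 1), so the supremum is d_1 = 7/9. Hence ||D|| = 7/9.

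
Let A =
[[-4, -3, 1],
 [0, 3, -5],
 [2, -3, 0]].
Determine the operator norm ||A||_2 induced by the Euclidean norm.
||A||_2 ≈ 6.8127 (= sqrt(largest eigenvalue of A^T A))

||A||_2 = sigma_max(A) = sqrt(lambda_max(A^T A)). Form the symmetric matrix M = A^T A =
[[20, 6, -4],
 [6, 27, -18],
 [-4, -18, 26]].
Its characteristic polynomial (trace, sum of principal 2x2 minors, determinant of M give the coefficients) is
  p(λ) = det(λ I - M) = λ^3 - 73λ^2 + 1386λ - 7056.
No integer candidate from the rational root theorem (±divisors of 7056) is a root, so the roots are irrational. The cubic discriminant is Δ = 113532804 > 0, so there are three distinct real roots. p(8) = -128 and p(9) = 234 have opposite signs, so a root lies in (8, 9); Newton's method refines it to λ ≈ 8.3247. p(18) = 72 and p(19) = -216 have opposite signs, so a root lies in (18, 19); Newton's method refines it to λ ≈ 18.2619. p(46) = -432 and p(47) = 652 have opposite signs, so a root lies in (46, 47); Newton's method refines it to λ ≈ 46.4134. Check (Vieta): the three roots sum to 73, matching tr M = 73.
So the eigenvalues of A^T A are ≈ 8.3247, 18.2619, 46.4134 (all ≥ 0, as they must be for A^T A). The largest is λ_max ≈ 46.4134, hence ||A||_2 = sqrt(λ_max) ≈ 6.8127.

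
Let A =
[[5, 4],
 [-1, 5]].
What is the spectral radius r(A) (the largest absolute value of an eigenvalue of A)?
r(A) = sqrt(29) ≈ 5.3852

The eigenvalues of A are the roots of its characteristic polynomial. With M = A (coefficients from the trace and determinant):
  p(λ) = det(λ I - M) = λ^2 - 10λ + 29.
For λ^2 - 10λ + 29 the discriminant is -16. It is negative, so the roots are the complex-conjugate pair λ = 5 ± (sqrt(16)/2) i ≈ 5 ± 2i. For a conjugate pair the product of the roots equals the constant term, so |λ|^2 = 29 and |λ| = sqrt(29) ≈ 5.3852.
Thus the eigenvalues (to 4 decimals) are 5 ± 2i (modulus 5.3852). The spectral radius is the largest modulus: r(A) = sqrt(29) ≈ 5.3852. (Cross-check: r(A) ≤ ||A||_2 ≈ 7.0902; equality holds whenever A is normal, though it can also hold for some non-normal A.)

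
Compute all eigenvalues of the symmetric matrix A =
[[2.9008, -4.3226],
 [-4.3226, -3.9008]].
sigma(A) ≈ {-6, 5}

A is real symmetric, so its spectrum consists of real eigenvalues. Expanding the characteristic polynomial of the displayed matrix gives
  det(λ I - A) = p(λ) = λ^2 + (1)λ + (-30).
Solving p(λ) = 0 yields eigenvalues ≈ -6, 5. (A is shown rounded to 4 decimals, so these recover the underlying integer eigenvalues to within that precision.)
Verification: the trace of A = -1 equals the sum of eigenvalues -1, and det(A) ≈ -30.0003 matches the eigenvalue product -30.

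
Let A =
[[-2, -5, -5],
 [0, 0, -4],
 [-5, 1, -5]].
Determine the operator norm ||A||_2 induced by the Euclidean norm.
||A||_2 ≈ 9.6401 (= sqrt(largest eigenvalue of A^T A))

||A||_2 = sigma_max(A) = sqrt(lambda_max(A^T A)). Form the symmetric matrix M = A^T A =
[[29, 5, 35],
 [5, 26, 20],
 [35, 20, 66]].
Its characteristic polynomial (trace, sum of principal 2x2 minors, determinant of M give the coefficients) is
  p(λ) = det(λ I - M) = λ^3 - 121λ^2 + 2734λ - 11664.
No integer candidate from the rational root theorem (±divisors of 11664) is a root, so the roots are irrational. The cubic discriminant is Δ = 10821761700 > 0, so there are three distinct real roots. p(5) = -894 and p(6) = 600 have opposite signs, so a root lies in (5, 6); Newton's method refines it to λ ≈ 5.5814. p(22) = 568 and p(23) = -624 have opposite signs, so a root lies in (22, 23); Newton's method refines it to λ ≈ 22.4877. p(92) = -5592 and p(93) = 426 have opposite signs, so a root lies in (92, 93); Newton's method refines it to λ ≈ 92.9309. Check (Vieta): the three roots sum to 121, matching tr M = 121.
So the eigenvalues of A^T A are ≈ 5.5814, 22.4877, 92.9309 (all ≥ 0, as they must be for A^T A). The largest is λ_max ≈ 92.9309, hence ||A||_2 = sqrt(λ_max) ≈ 9.6401.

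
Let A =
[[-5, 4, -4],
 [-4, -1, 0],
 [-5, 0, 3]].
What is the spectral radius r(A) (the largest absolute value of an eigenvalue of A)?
r(A) ≈ 4.6052

The eigenvalues of A are the roots of its characteristic polynomial. With M = A (coefficients from the trace, the sum of principal 2x2 minors, and det A):
  p(λ) = det(λ I - M) = λ^3 + 3λ^2 - 17λ - 83.
No integer candidate from the rational root theorem (±divisors of 83) is a root, so the roots are irrational. The cubic discriminant is Δ = -78592 < 0, so there is one real root and a complex-conjugate pair. p(4) = -39 and p(5) = 32 have opposite signs, so a root lies in (4, 5); Newton's method refines it to λ ≈ 4.6052. Dividing out (λ - (4.6052)) leaves approximately λ^2 + 7.6052λ + 18.0232. For λ^2 + 7.6052λ + 18.0232 the discriminant is -14.254. It is negative, so the remaining roots are the complex-conjugate pair λ ≈ -3.8026 ± 1.8877i. Their product equals the constant term, so |λ|^2 ≈ 18.0232 and |λ| ≈ 4.2454.
Thus the eigenvalues (to 4 decimals) are 4.6052 (modulus 4.6052); -3.8026 ± 1.8877i (modulus 4.2454). The spectral radius is the largest modulus: r(A) ≈ 4.6052. (Cross-check: r(A) ≤ ||A||_2 ≈ 8.528; equality holds whenever A is normal, though it can also hold for some non-normal A.)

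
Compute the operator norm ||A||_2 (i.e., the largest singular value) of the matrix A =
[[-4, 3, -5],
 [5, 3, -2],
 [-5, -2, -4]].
||A||_2 ≈ 9.351 (= sqrt(largest eigenvalue of A^T A))

||A||_2 = sigma_max(A) = sqrt(lambda_max(A^T A)). Form the symmetric matrix M = A^T A =
[[66, 13, 30],
 [13, 22, -13],
 [30, -13, 45]].
Its characteristic polynomial (trace, sum of principal 2x2 minors, determinant of M give the coefficients) is
  p(λ) = det(λ I - M) = λ^3 - 133λ^2 + 4174λ - 16641.
No integer candidate from the rational root theorem (±divisors of 16641) is a root, so the roots are irrational. The cubic discriminant is Δ = 19508597409 > 0, so there are three distinct real roots. p(4) = -2009 and p(5) = 1029 have opposite signs, so a root lies in (4, 5); Newton's method refines it to λ ≈ 4.6524. p(40) = 1519 and p(41) = -159 have opposite signs, so a root lies in (40, 41); Newton's method refines it to λ ≈ 40.9058. p(87) = -1677 and p(88) = 2191 have opposite signs, so a root lies in (87, 88); Newton's method refines it to λ ≈ 87.4418. Check (Vieta): the three roots sum to 133, matching tr M = 133.
So the eigenvalues of A^T A are ≈ 4.6524, 40.9058, 87.4418 (all ≥ 0, as they must be for A^T A). The largest is λ_max ≈ 87.4418, hence ||A||_2 = sqrt(λ_max) ≈ 9.351.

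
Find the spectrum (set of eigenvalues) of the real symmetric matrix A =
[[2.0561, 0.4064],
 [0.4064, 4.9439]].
sigma(A) ≈ {2, 5}

A is real symmetric, so its spectrum consists of real eigenvalues. Expanding the characteristic polynomial of the displayed matrix gives
  det(λ I - A) = p(λ) = λ^2 + (-7)λ + (10).
Solving p(λ) = 0 yields eigenvalues ≈ 2, 5. (A is shown rounded to 4 decimals, so these recover the underlying integer eigenvalues to within that precision.)
Verification: the trace of A = 7 equals the sum of eigenvalues 7, and det(A) ≈ 10.0000 matches the eigenvalue product 10.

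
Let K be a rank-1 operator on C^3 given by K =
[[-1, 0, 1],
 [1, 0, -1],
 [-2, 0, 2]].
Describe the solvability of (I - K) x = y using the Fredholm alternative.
(I - K) is singular (det(I - K) = 0, i.e. 1 ∈ sigma(K)). (I - K) x = y is solvable iff y ⊥ ker((I - K)^*) = span{(-1, 0, 1)}, i.e. iff -y_1 + y_3 = 0. When solvable, the solutions are x = y + c·(1, -1, 2), c arbitrary (ker(I - K) = span{(1, -1, 2)}, dimension 1).

K has rank 1, so it is an outer product K = u v^T: every row of K is a multiple of one row vector. Reading off the entries, u = (1, -1, 2) and v = (-1, 0, 1) (row i of K equals u_i·v^T). A rank-one matrix u v^T satisfies K u = u (v·u) and kills the (2)-dimensional subspace v^⊥, so its characteristic polynomial is lambda^2 (lambda - v·u) with v·u = tr K = 1. Hence the eigenvalues of I - K are 1 (multiplicity 2) and 1 - (1) = 0, so det(I - K) = 0. (Direct check: I - K =
[[2, 0, -1],
 [-1, 1, 1],
 [2, 0, -1]]
has determinant 0.) So 1 is an eigenvalue of K and (I - K) is not invertible. The finite-dimensional Fredholm alternative says: either (I - K) is invertible, or ker(I - K) ≠ {0} and then range(I - K) = ker((I - K)^*)^⊥, with dim ker(I - K) = dim ker((I - K)^*). We are in the second case, so we need both kernels. Kernel of I - K: (I - K) u = u - u (v·u) = u - u = 0, so ker(I - K) = span{u} = span{(1, -1, 2)} (it is exactly 1-dimensional because rank(I - K) = 2). Kernel of the adjoint: K is real, so (I - K)^* = I - K^T = I - v u^T, and (I - v u^T) v = v - v (u·v) = 0; hence ker((I - K)^*) = span{v} = span{(-1, 0, 1)}. Therefore (I - K) x = y is solvable iff <y, v> = 0, i.e. iff -y_1 + y_3 = 0. When this holds, K y = u (v·y) = 0, so (I - K) y = y and x = y is a particular solution; the full solution set is the line x = y + c·u = y + c·(1, -1, 2), c ∈ C.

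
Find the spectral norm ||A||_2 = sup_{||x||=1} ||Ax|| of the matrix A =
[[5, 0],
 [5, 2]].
||A||_2 = sqrt((54 + sqrt(2516))/2) ≈ 7.2166 (= sqrt(largest eigenvalue of A^T A))

||A||_2 = sigma_max(A) = sqrt(lambda_max(A^T A)). Form the symmetric matrix M = A^T A =
[[50, 10],
 [10, 4]].
Its characteristic polynomial (trace, determinant of M give the coefficients) is
  p(λ) = det(λ I - M) = λ^2 - 54λ + 100.
For λ^2 - 54λ + 100 the discriminant is 2516. It is nonnegative but not a perfect square, so the roots are real and irrational: λ = (54 ± sqrt(2516))/2 ≈ 52.0799, 1.9201.
So the eigenvalues of A^T A are ≈ 1.9201, 52.0799 (all ≥ 0, as they must be for A^T A). The largest is λ_max = (54 + sqrt(2516))/2 ≈ 52.0799, hence ||A||_2 = sqrt(λ_max) = sqrt((54 + sqrt(2516))/2) ≈ 7.2166.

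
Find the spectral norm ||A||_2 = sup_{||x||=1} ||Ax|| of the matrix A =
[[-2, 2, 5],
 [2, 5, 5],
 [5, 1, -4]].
||A||_2 ≈ 9.313 (= sqrt(largest eigenvalue of A^T A))

||A||_2 = sigma_max(A) = sqrt(lambda_max(A^T A)). Form the symmetric matrix M = A^T A =
[[33, 11, -20],
 [11, 30, 31],
 [-20, 31, 66]].
Its characteristic polynomial (trace, sum of principal 2x2 minors, determinant of M give the coefficients) is
  p(λ) = det(λ I - M) = λ^3 - 129λ^2 + 3666λ - 1.
No integer candidate from the rational root theorem (±divisors of 1) is a root, so the roots are irrational. The cubic discriminant is Δ = 26569927881 > 0, so there are three distinct real roots. p(0) = -1 and p(1) = 3537 have opposite signs, so a root lies in (0, 1); Newton's method refines it to λ ≈ 0.0003. p(42) = 503 and p(43) = -1377 have opposite signs, so a root lies in (42, 43); Newton's method refines it to λ ≈ 42.2677. p(86) = -2753 and p(87) = 1043 have opposite signs, so a root lies in (86, 87); Newton's method refines it to λ ≈ 86.732. Check (Vieta): the three roots sum to 129, matching tr M = 129.
So the eigenvalues of A^T A are ≈ 0.0003, 42.2677, 86.732 (all ≥ 0, as they must be for A^T A). The largest is λ_max ≈ 86.732, hence ||A||_2 = sqrt(λ_max) ≈ 9.313.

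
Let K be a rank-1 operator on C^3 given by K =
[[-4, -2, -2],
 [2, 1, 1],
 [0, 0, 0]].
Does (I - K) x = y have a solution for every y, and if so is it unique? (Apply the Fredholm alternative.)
(I - K) is invertible (det(I - K) = 4 ≠ 0), so for every y in C^3 the equation (I - K) x = y has a unique solution.

K has rank 1, so it is an outer product K = u v^T: every row of K is a multiple of one row vector. Reading off the entries, u = (2, -1, 0) and v = (-2, -1, -1) (row i of K equals u_i·v^T). A rank-one matrix u v^T satisfies K u = u (v·u) and kills the (2)-dimensional subspace v^⊥, so its characteristic polynomial is lambda^2 (lambda - v·u) with v·u = tr K = -3. Hence the eigenvalues of I - K are 1 (multiplicity 2) and 1 - (-3) = 4, so det(I - K) = 4. (Direct check: I - K =
[[5, 2, 2],
 [-2, 0, -1],
 [0, 0, 1]]
has determinant 4.) The finite-dimensional Fredholm alternative says: either (I - K) is invertible, or ker(I - K) ≠ {0} and then range(I - K) = ker((I - K)^*)^⊥, with dim ker(I - K) = dim ker((I - K)^*). Since det(I - K) ≠ 0, 1 is not an eigenvalue of K and ker(I - K) = {0}, so we are in the first case: for every y there is a unique x = (I - K)^(-1) y. Explicitly, by the Sherman–Morrison formula, (I - u v^T)^(-1) = I + u v^T/(1 - v·u), i.e. (I - K)^(-1) = I + K/(4).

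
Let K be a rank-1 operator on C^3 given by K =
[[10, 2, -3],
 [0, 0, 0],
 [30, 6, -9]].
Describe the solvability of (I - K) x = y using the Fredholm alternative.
(I - K) is singular (det(I - K) = 0, i.e. 1 ∈ sigma(K)). (I - K) x = y is solvable iff y ⊥ ker((I - K)^*) = span{(10, 2, -3)}, i.e. iff 10y_1 + 2y_2 - 3y_3 = 0. When solvable, the solutions are x = y + c·(1, 0, 3), c arbitrary (ker(I - K) = span{(1, 0, 3)}, dimension 1).

K has rank 1, so it is an outer product K = u v^T: every row of K is a multiple of one row vector. Reading off the entries, u = (1, 0, 3) and v = (10, 2, -3) (row i of K equals u_i·v^T). A rank-one matrix u v^T satisfies K u = u (v·u) and kills the (2)-dimensional subspace v^⊥, so its characteristic polynomial is lambda^2 (lambda - v·u) with v·u = tr K = 1. Hence the eigenvalues of I - K are 1 (multiplicity 2) and 1 - (1) = 0, so det(I - K) = 0. (Direct check: I - K =
[[-9, -2, 3],
 [0, 1, 0],
 [-30, -6, 10]]
has determinant 0.) So 1 is an eigenvalue of K and (I - K) is not invertible. The finite-dimensional Fredholm alternative says: either (I - K) is invertible, or ker(I - K) ≠ {0} and then range(I - K) = ker((I - K)^*)^⊥, with dim ker(I - K) = dim ker((I - K)^*). We are in the second case, so we need both kernels. Kernel of I - K: (I - K) u = u - u (v·u) = u - u = 0, so ker(I - K) = span{u} = span{(1, 0, 3)} (it is exactly 1-dimensional because rank(I - K) = 2). Kernel of the adjoint: K is real, so (I - K)^* = I - K^T = I - v u^T, and (I - v u^T) v = v - v (u·v) = 0; hence ker((I - K)^*) = span{v} = span{(10, 2, -3)}. Therefore (I - K) x = y is solvable iff <y, v> = 0, i.e. iff 10y_1 + 2y_2 - 3y_3 = 0. When this holds, K y = u (v·y) = 0, so (I - K) y = y and x = y is a particular solution; the full solution set is the line x = y + c·u = y + c·(1, 0, 3), c ∈ C.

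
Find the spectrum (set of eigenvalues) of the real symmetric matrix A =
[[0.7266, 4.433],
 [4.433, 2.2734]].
sigma(A) ≈ {-3, 6}

A is real symmetric, so its spectrum consists of real eigenvalues. Expanding the characteristic polynomial of the displayed matrix gives
  det(λ I - A) = p(λ) = λ^2 + (-3)λ + (-18).
Solving p(λ) = 0 yields eigenvalues ≈ -3, 6. (A is shown rounded to 4 decimals, so these recover the underlying integer eigenvalues to within that precision.)
Verification: the trace of A = 3 equals the sum of eigenvalues 3, and det(A) ≈ -17.9996 matches the eigenvalue product -18.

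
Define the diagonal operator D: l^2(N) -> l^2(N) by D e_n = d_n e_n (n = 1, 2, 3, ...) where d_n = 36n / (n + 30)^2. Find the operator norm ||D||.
||D|| = 3/10 (attained at n = 30)

For D diagonal, ||D|| = sup_n |d_n|. Treat f(x) = 36x / (x + 30)^2 for real x > 0. By the quotient rule, f'(x) = 36(30 - x)/(x + 30)^3, which is positive for x < 30 and negative for x > 30. So f has a unique maximum at x = 30, and since 30 is a positive integer, the supremum over n ≥ 1 is attained at n = 30: d_30 = 36·30/(30 + 30)^2 = 36·30/3600 = 3/10. Hence ||D|| = 3/10.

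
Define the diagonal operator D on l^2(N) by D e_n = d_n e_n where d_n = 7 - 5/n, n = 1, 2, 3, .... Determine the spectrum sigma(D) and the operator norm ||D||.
sigma(D) = {7 - 5/n : n ≥ 1} ∪ {7}; ||D|| = 7

A bounded diagonal operator on l^2 with diagonal entries d_n has spectrum equal to the closure of {d_n : n ≥ 1}: every d_n is an eigenvalue (with eigenvector e_n), so {d_n} ⊂ sigma(D); the spectrum is closed, so its closure is too; and for lambda not in the closure, (D - lambda I) has bounded inverse (the diagonal entries 1/(d_n - lambda) are bounded). For our sequence d_n = 7 - 5/n, n = 1, 2, 3, ...:
  - {d_n} = {7 - 5/n : n ≥ 1}; the only limit point is 7
  - closure = {7 - 5/n : n ≥ 1} ∪ {7}
For the norm: a diagonal operator has ||D|| = sup_n |d_n|. Here d_n = 7 - 5/n increases monotonically from d_1 = 2 toward 7, with all terms in [2, 7); so sup_n |d_n| = 7 (the supremum is the limit, not attained). So ||D|| = 7.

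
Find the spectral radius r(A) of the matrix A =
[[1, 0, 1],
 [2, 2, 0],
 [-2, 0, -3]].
r(A) = (2 + sqrt(8))/2 ≈ 2.4142

The eigenvalues of A are the roots of its characteristic polynomial. With M = A (coefficients from the trace, the sum of principal 2x2 minors, and det A):
  p(λ) = det(λ I - M) = λ^3 - 5λ + 2.
By the rational root theorem any rational root is an integer divisor of 2. Testing λ = 2: p(2) = 8 + 0 - 10 + 2 = 0, so λ = 2 is a root. Dividing out (λ - 2) leaves p(λ) = (λ - 2)(λ^2 + 2λ - 1). For λ^2 + 2λ - 1 the discriminant is 8. It is nonnegative but not a perfect square, so the roots are real and irrational: λ = (-2 ± sqrt(8))/2 ≈ 0.4142, -2.4142.
Thus the eigenvalues (to 4 decimals) are 0.4142 (modulus 0.4142); -2.4142 (modulus 2.4142); 2 (modulus 2). The spectral radius is the largest modulus: r(A) = (2 + sqrt(8))/2 ≈ 2.4142. (Cross-check: r(A) ≤ ||A||_2 ≈ 4.1365; equality holds whenever A is normal, though it can also hold for some non-normal A.)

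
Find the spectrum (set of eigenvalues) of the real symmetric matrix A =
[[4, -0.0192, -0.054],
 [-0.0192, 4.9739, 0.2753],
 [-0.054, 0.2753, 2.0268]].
sigma(A) ≈ {2, 4, 5}

A is real symmetric, so its spectrum consists of real eigenvalues. Expanding the characteristic polynomial of the displayed matrix gives
  det(λ I - A) = p(λ) = λ^3 + (-11)λ^2 + (38)λ + (-39.9986).
Solving p(λ) = 0 yields eigenvalues ≈ 2, 4, 5. (A is shown rounded to 4 decimals, so these recover the underlying integer eigenvalues to within that precision.)
Verification: the trace of A = 11 equals the sum of eigenvalues 11, and det(A) ≈ 39.9986 matches the eigenvalue product 40.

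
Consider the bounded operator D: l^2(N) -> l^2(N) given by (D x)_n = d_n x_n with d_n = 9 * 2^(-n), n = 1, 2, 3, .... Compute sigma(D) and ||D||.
sigma(D) = {9 * 2^(-n) : n ≥ 1} ∪ {0}; ||D|| = 9/2

A bounded diagonal operator on l^2 with diagonal entries d_n has spectrum equal to the closure of {d_n : n ≥ 1}: every d_n is an eigenvalue (with eigenvector e_n), so {d_n} ⊂ sigma(D); the spectrum is closed, so its closure is too; and for lambda not in the closure, (D - lambda I) has bounded inverse (the diagonal entries 1/(d_n - lambda) are bounded). For our sequence d_n = 9 * 2^(-n), n = 1, 2, 3, ...:
  - {d_n} = {9 * 2^(-n) : n ≥ 1}; the only limit point is 0
  - closure = {9 * 2^(-n) : n ≥ 1} ∪ {0}
For the norm: a diagonal operator has ||D|| = sup_n |d_n|. Here d_n = 9 * 2^(-n) is positive and decreasing, so sup_n |d_n| = d_1 = 9/2. So ||D|| = 9/2.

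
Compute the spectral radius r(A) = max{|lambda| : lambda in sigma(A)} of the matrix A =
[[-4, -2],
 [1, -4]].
r(A) = sqrt(18) ≈ 4.2426

The eigenvalues of A are the roots of its characteristic polynomial. With M = A (coefficients from the trace and determinant):
  p(λ) = det(λ I - M) = λ^2 + 8λ + 18.
For λ^2 + 8λ + 18 the discriminant is -8. It is negative, so the roots are the complex-conjugate pair λ = -4 ± (sqrt(8)/2) i ≈ -4 ± 1.4142i. For a conjugate pair the product of the roots equals the constant term, so |λ|^2 = 18 and |λ| = sqrt(18) ≈ 4.2426.
Thus the eigenvalues (to 4 decimals) are -4 ± 1.4142i (modulus 4.2426). The spectral radius is the largest modulus: r(A) = sqrt(18) ≈ 4.2426. (Cross-check: r(A) ≤ ||A||_2 ≈ 4.772; equality holds whenever A is normal, though it can also hold for some non-normal A.)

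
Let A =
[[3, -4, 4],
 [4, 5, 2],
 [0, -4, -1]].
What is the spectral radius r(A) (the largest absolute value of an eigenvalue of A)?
r(A) ≈ 6.6826

The eigenvalues of A are the roots of its characteristic polynomial. With M = A (coefficients from the trace, the sum of principal 2x2 minors, and det A):
  p(λ) = det(λ I - M) = λ^3 - 7λ^2 + 31λ + 71.
No integer candidate from the rational root theorem (±divisors of 71) is a root, so the roots are irrational. The cubic discriminant is Δ = -388096 < 0, so there is one real root and a complex-conjugate pair. p(-2) = -27 and p(-1) = 32 have opposite signs, so a root lies in (-2, -1); Newton's method refines it to λ ≈ -1.5899. Dividing out (λ - (-1.5899)) leaves approximately λ^2 - 8.5899λ + 44.657. For λ^2 - 8.5899λ + 44.657 the discriminant is -104.8418. It is negative, so the remaining roots are the complex-conjugate pair λ ≈ 4.2949 ± 5.1196i. Their product equals the constant term, so |λ|^2 ≈ 44.657 and |λ| ≈ 6.6826.
Thus the eigenvalues (to 4 decimals) are -1.5899 (modulus 1.5899); 4.2949 ± 5.1196i (modulus 6.6826). The spectral radius is the largest modulus: r(A) ≈ 6.6826. (Cross-check: r(A) ≤ ||A||_2 ≈ 7.6907; equality holds whenever A is normal, though it can also hold for some non-normal A.)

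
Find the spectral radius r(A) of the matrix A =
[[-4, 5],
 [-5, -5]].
r(A) = sqrt(45) ≈ 6.7082

The eigenvalues of A are the roots of its characteristic polynomial. With M = A (coefficients from the trace and determinant):
  p(λ) = det(λ I - M) = λ^2 + 9λ + 45.
For λ^2 + 9λ + 45 the discriminant is -99. It is negative, so the roots are the complex-conjugate pair λ = -9/2 ± (sqrt(99)/2) i ≈ -4.5 ± 4.9749i. For a conjugate pair the product of the roots equals the constant term, so |λ|^2 = 45 and |λ| = sqrt(45) ≈ 6.7082.
Thus the eigenvalues (to 4 decimals) are -4.5 ± 4.9749i (modulus 6.7082). The spectral radius is the largest modulus: r(A) = sqrt(45) ≈ 6.7082. (Cross-check: r(A) ≤ ||A||_2 ≈ 7.2268; equality holds whenever A is normal, though it can also hold for some non-normal A.)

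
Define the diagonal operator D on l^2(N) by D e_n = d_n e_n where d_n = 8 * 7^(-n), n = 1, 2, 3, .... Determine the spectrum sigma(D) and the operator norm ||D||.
sigma(D) = {8 * 7^(-n) : n ≥ 1} ∪ {0}; ||D|| = 8/7

A bounded diagonal operator on l^2 with diagonal entries d_n has spectrum equal to the closure of {d_n : n ≥ 1}: every d_n is an eigenvalue (with eigenvector e_n), so {d_n} ⊂ sigma(D); the spectrum is closed, so its closure is too; and for lambda not in the closure, (D - lambda I) has bounded inverse (the diagonal entries 1/(d_n - lambda) are bounded). For our sequence d_n = 8 * 7^(-n), n = 1, 2, 3, ...:
  - {d_n} = {8 * 7^(-n) : n ≥ 1}; the only limit point is 0
  - closure = {8 * 7^(-n) : n ≥ 1} ∪ {0}
For the norm: a diagonal operator has ||D|| = sup_n |d_n|. Here d_n = 8 * 7^(-n) is positive and decreasing, so sup_n |d_n| = d_1 = 8/7. So ||D|| = 8/7.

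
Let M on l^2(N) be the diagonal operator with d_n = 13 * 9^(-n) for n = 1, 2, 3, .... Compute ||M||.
||M|| = 13/9 (attained at n = 1)

For M diagonal, ||M|| = sup_n |d_n|. The sequence d_n = 13 * 9^(-n) is positive and strictly decreasing (ratio 9^(-1) < 1), so the supremum is d_1 = 13/9. Hence ||M|| = 13/9.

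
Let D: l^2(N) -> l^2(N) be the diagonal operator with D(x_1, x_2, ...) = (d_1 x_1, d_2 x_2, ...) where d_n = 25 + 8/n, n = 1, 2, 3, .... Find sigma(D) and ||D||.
sigma(D) = {25 + 8/n : n ≥ 1} ∪ {25}; ||D|| = 33

A bounded diagonal operator on l^2 with diagonal entries d_n has spectrum equal to the closure of {d_n : n ≥ 1}: every d_n is an eigenvalue (with eigenvector e_n), so {d_n} ⊂ sigma(D); the spectrum is closed, so its closure is too; and for lambda not in the closure, (D - lambda I) has bounded inverse (the diagonal entries 1/(d_n - lambda) are bounded). For our sequence d_n = 25 + 8/n, n = 1, 2, 3, ...:
  - {d_n} = {25 + 8/n : n ≥ 1}; the only limit point is 25
  - closure = {25 + 8/n : n ≥ 1} ∪ {25}
For the norm: a diagonal operator has ||D|| = sup_n |d_n|. Here d_n = 25 + 8/n is positive and decreasing, so sup_n |d_n| = d_1 = 25 + 8 = 33. So ||D|| = 33.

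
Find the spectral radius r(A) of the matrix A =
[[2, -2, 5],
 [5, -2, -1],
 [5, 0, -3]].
r(A) = (1 + sqrt(85))/2 ≈ 5.1098

The eigenvalues of A are the roots of its characteristic polynomial. With M = A (coefficients from the trace, the sum of principal 2x2 minors, and det A):
  p(λ) = det(λ I - M) = λ^3 + 3λ^2 - 19λ - 42.
By the rational root theorem any rational root is an integer divisor of 42. Testing λ = -2: p(-2) = -8 + 12 + 38 - 42 = 0, so λ = -2 is a root. Dividing out (λ + 2) leaves p(λ) = (λ + 2)(λ^2 + λ - 21). For λ^2 + λ - 21 the discriminant is 85. It is nonnegative but not a perfect square, so the roots are real and irrational: λ = (-1 ± sqrt(85))/2 ≈ 4.1098, -5.1098.
Thus the eigenvalues (to 4 decimals) are 4.1098 (modulus 4.1098); -5.1098 (modulus 5.1098); -2 (modulus 2). The spectral radius is the largest modulus: r(A) = (1 + sqrt(85))/2 ≈ 5.1098. (Cross-check: r(A) ≤ ||A||_2 ≈ 7.766; equality holds whenever A is normal, though it can also hold for some non-normal A.)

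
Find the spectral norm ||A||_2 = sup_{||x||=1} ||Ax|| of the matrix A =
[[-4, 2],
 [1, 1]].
||A||_2 = sqrt((22 + sqrt(340))/2) ≈ 4.4966 (= sqrt(largest eigenvalue of A^T A))

||A||_2 = sigma_max(A) = sqrt(lambda_max(A^T A)). Form the symmetric matrix M = A^T A =
[[17, -7],
 [-7, 5]].
Its characteristic polynomial (trace, determinant of M give the coefficients) is
  p(λ) = det(λ I - M) = λ^2 - 22λ + 36.
For λ^2 - 22λ + 36 the discriminant is 340. It is nonnegative but not a perfect square, so the roots are real and irrational: λ = (22 ± sqrt(340))/2 ≈ 20.2195, 1.7805.
So the eigenvalues of A^T A are ≈ 1.7805, 20.2195 (all ≥ 0, as they must be for A^T A). The largest is λ_max = (22 + sqrt(340))/2 ≈ 20.2195, hence ||A||_2 = sqrt(λ_max) = sqrt((22 + sqrt(340))/2) ≈ 4.4966.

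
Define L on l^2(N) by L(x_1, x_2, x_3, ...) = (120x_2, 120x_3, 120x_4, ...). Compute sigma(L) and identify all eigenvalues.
sigma(L) = closed disk {z in C : |z| ≤ 120}; sigma_p(L) = open disk {z in C : |z| < 120}

Note L = 120·V where V is the unit left shift (V x)_k = x_{k+1}; so sigma(L) = 120·sigma(V) and ||L|| = 120||V||. ||L x||^2 = 14400sum_{k≥2} |x_k|^2 ≤ 14400||x||^2, with equality on {x : x_1 = 0}, so ||L|| = 120. For any lambda with |lambda| < 120, set r = lambda/120 (|r| < 1); the vector x = (1, r, r^2, ...) is in l^2 and satisfies L x = 120(r, r^2, ...) = lambda x, so lambda is an eigenvalue. On the boundary |lambda| = 120 the geometric series diverges, so no l^2 eigenvector exists, but these lambda lie in the approximate point spectrum. Hence sigma(L) is the closed disk of radius 120 and sigma_p(L) is the open disk.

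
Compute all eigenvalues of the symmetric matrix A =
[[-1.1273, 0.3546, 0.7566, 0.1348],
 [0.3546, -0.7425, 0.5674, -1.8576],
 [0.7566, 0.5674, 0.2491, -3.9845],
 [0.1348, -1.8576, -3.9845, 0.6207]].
sigma(A) ≈ {-4, -1, 5} (-1 with multiplicity 2)

A is real symmetric, so its spectrum consists of real eigenvalues. Expanding the characteristic polynomial of the displayed matrix gives
  det(λ I - A) = p(λ) = λ^4 + (1)λ^3 + (-21)λ^2 + (-41)λ + (-20).
Solving p(λ) = 0 yields eigenvalues ≈ -4, -1, -1, 5. (A is shown rounded to 4 decimals, so these recover the underlying integer eigenvalues to within that precision.)
Verification: the trace of A = -1 equals the sum of eigenvalues -1, and det(A) ≈ -20.0007 matches the eigenvalue product -20.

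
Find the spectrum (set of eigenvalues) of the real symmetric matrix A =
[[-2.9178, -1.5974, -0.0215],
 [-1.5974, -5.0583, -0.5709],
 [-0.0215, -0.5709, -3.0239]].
sigma(A) ≈ {-6, -3, -2}

A is real symmetric, so its spectrum consists of real eigenvalues. Expanding the characteristic polynomial of the displayed matrix gives
  det(λ I - A) = p(λ) = λ^3 + (11)λ^2 + (36)λ + (36).
Solving p(λ) = 0 yields eigenvalues ≈ -6, -3, -2. (A is shown rounded to 4 decimals, so these recover the underlying integer eigenvalues to within that precision.)
Verification: the trace of A = -11 equals the sum of eigenvalues -11, and det(A) ≈ -35.9999 matches the eigenvalue product -36.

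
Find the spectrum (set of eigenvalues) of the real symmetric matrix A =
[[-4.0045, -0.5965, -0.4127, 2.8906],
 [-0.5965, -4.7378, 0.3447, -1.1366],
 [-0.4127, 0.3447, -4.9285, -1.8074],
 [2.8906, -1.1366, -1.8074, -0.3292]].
sigma(A) ≈ {-6, -5, 2} (-5 with multiplicity 2)

A is real symmetric, so its spectrum consists of real eigenvalues. Expanding the characteristic polynomial of the displayed matrix gives
  det(λ I - A) = p(λ) = λ^4 + (14)λ^3 + (53)λ^2 + (-19.9966)λ + (-299.9906).
Solving p(λ) = 0 yields eigenvalues ≈ -6, -5, -5, 2. (A is shown rounded to 4 decimals, so these recover the underlying integer eigenvalues to within that precision.)
Verification: the trace of A = -14 equals the sum of eigenvalues -14, and det(A) ≈ -299.9906 matches the eigenvalue product -300.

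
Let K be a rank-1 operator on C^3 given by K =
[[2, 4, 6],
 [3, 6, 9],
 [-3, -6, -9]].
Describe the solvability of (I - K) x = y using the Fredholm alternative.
(I - K) is invertible (det(I - K) = 2 ≠ 0), so for every y in C^3 the equation (I - K) x = y has a unique solution.

K has rank 1, so it is an outer product K = u v^T: every row of K is a multiple of one row vector. Reading off the entries, u = (-2, -3, 3) and v = (-1, -2, -3) (row i of K equals u_i·v^T). A rank-one matrix u v^T satisfies K u = u (v·u) and kills the (2)-dimensional subspace v^⊥, so its characteristic polynomial is lambda^2 (lambda - v·u) with v·u = tr K = -1. Hence the eigenvalues of I - K are 1 (multiplicity 2) and 1 - (-1) = 2, so det(I - K) = 2. (Direct check: I - K =
[[-1, -4, -6],
 [-3, -5, -9],
 [3, 6, 10]]
has determinant 2.) The finite-dimensional Fredholm alternative says: either (I - K) is invertible, or ker(I - K) ≠ {0} and then range(I - K) = ker((I - K)^*)^⊥, with dim ker(I - K) = dim ker((I - K)^*). Since det(I - K) ≠ 0, 1 is not an eigenvalue of K and ker(I - K) = {0}, so we are in the first case: for every y there is a unique x = (I - K)^(-1) y. Explicitly, by the Sherman–Morrison formula, (I - u v^T)^(-1) = I + u v^T/(1 - v·u), i.e. (I - K)^(-1) = I + K/(2).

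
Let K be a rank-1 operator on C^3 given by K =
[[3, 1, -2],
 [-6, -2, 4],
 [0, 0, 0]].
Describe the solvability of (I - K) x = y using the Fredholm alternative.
(I - K) is singular (det(I - K) = 0, i.e. 1 ∈ sigma(K)). (I - K) x = y is solvable iff y ⊥ ker((I - K)^*) = span{(3, 1, -2)}, i.e. iff 3y_1 + y_2 - 2y_3 = 0. When solvable, the solutions are x = y + c·(1, -2, 0), c arbitrary (ker(I - K) = span{(1, -2, 0)}, dimension 1).

K has rank 1, so it is an outer product K = u v^T: every row of K is a multiple of one row vector. Reading off the entries, u = (1, -2, 0) and v = (3, 1, -2) (row i of K equals u_i·v^T). A rank-one matrix u v^T satisfies K u = u (v·u) and kills the (2)-dimensional subspace v^⊥, so its characteristic polynomial is lambda^2 (lambda - v·u) with v·u = tr K = 1. Hence the eigenvalues of I - K are 1 (multiplicity 2) and 1 - (1) = 0, so det(I - K) = 0. (Direct check: I - K =
[[-2, -1, 2],
 [6, 3, -4],
 [0, 0, 1]]
has determinant 0.) So 1 is an eigenvalue of K and (I - K) is not invertible. The finite-dimensional Fredholm alternative says: either (I - K) is invertible, or ker(I - K) ≠ {0} and then range(I - K) = ker((I - K)^*)^⊥, with dim ker(I - K) = dim ker((I - K)^*). We are in the second case, so we need both kernels. Kernel of I - K: (I - K) u = u - u (v·u) = u - u = 0, so ker(I - K) = span{u} = span{(1, -2, 0)} (it is exactly 1-dimensional because rank(I - K) = 2). Kernel of the adjoint: K is real, so (I - K)^* = I - K^T = I - v u^T, and (I - v u^T) v = v - v (u·v) = 0; hence ker((I - K)^*) = span{v} = span{(3, 1, -2)}. Therefore (I - K) x = y is solvable iff <y, v> = 0, i.e. iff 3y_1 + y_2 - 2y_3 = 0. When this holds, K y = u (v·y) = 0, so (I - K) y = y and x = y is a particular solution; the full solution set is the line x = y + c·u = y + c·(1, -2, 0), c ∈ C.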